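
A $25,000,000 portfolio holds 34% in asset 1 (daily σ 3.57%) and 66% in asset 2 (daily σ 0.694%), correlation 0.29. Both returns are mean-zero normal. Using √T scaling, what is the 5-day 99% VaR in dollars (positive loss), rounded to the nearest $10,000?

σ_p = √(0.34²·3.57² + 0.66²·0.694² + 2·0.29·0.34·0.66·3.57·0.694) = 1.416%.
σ_{5d} = 1.416% × √5 = 3.166%.
z(99%) = 2.326.
VaR = 2.326 × 3.166% = 7.364%; on $25,000,000 that is $1,841,000.

$1,840,000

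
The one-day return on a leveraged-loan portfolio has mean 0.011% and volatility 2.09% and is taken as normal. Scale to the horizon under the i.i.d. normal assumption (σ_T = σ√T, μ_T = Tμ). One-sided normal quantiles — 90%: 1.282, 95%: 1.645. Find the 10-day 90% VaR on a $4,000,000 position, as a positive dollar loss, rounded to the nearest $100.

$334,500

σ_{10d} = 2.09% × √10 = 6.609%; μ_{10d} = 10 × 0.011% = 0.110%.
VaR = −(0.110%) + 1.282 × 6.609% = 8.363%.
On $4,000,000: 0.08363 × $4,000,000 = $334,520.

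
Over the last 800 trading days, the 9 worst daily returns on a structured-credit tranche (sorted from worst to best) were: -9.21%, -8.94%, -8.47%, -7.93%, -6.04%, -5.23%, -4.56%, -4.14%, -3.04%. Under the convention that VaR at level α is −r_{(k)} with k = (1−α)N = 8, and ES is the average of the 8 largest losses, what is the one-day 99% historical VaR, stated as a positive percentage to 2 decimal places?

4.14%

k = 8; the 8th lowest return is -4.14%, so VaR = 4.14%.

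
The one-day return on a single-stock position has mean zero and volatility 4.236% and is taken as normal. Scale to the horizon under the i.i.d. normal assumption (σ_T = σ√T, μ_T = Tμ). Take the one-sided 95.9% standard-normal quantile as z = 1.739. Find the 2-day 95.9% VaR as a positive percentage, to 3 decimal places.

σ_{2d} = 4.236% × √2 = 5.991%.
VaR = 1.739 × 5.991% = 10.418%.

10.418%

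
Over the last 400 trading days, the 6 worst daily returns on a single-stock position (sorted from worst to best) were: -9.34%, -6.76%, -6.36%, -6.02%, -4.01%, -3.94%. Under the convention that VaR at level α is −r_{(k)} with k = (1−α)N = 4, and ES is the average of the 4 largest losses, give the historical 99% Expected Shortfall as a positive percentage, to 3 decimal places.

The 4 worst returns sum to -28.48%.
ES = −(-28.48%) / 4 = 7.12% ≈ 7.120%.

7.120%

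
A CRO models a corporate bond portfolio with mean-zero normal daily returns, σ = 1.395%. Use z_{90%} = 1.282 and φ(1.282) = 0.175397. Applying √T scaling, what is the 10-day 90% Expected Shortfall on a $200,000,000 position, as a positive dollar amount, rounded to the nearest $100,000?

$15,500,000

σ_{10d} = 1.395% × √10 = 4.411%.
ES multiplier = φ(z)/(1−α) = 0.175397/0.1 = 1.754.
ES = 4.411% × 1.754 = 7.737%; on $200,000,000: $15,474,000.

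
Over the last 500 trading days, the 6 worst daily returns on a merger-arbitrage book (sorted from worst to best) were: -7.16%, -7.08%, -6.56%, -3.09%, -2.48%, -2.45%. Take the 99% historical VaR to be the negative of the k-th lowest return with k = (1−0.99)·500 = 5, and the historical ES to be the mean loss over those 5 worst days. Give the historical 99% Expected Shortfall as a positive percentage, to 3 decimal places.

5.274%

The 5 worst returns sum to -26.37%.
ES = −(-26.37%) / 5 = 5.274%.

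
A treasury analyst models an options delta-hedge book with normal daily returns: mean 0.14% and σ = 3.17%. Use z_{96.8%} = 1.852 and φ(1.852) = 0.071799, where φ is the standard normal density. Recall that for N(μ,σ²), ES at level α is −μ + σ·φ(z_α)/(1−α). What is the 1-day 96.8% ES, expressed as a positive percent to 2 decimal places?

Tail multiplier: φ(z)/(1−α) = 0.071799 / 0.032 = 2.244.
ES = −(0.14%) + 3.17% × 2.244 = 6.973%.

6.97%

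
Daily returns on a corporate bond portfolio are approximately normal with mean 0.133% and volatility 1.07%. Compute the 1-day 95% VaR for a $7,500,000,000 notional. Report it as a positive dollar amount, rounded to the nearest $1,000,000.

$122,000,000

At 95% one-sided, z = 1.645.
VaR = −μ + z·σ = −(0.133%) + 1.645 × 1.07% = 1.627%.
On $7,500,000,000: 0.01627 × $7,500,000,000 = $122,025,000.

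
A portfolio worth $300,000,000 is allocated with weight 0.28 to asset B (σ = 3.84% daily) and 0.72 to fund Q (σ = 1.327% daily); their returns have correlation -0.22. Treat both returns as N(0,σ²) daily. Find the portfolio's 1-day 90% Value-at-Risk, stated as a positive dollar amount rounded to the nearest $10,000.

σ_p² = 0.28²·3.84² + 0.72²·1.327² + 2·-0.22·0.28·0.72·3.84·1.327 = 1.6169 (%²).
σ_p = √1.6169 = 1.272%.
At 90%, z = 1.282.
VaR = 1.282 × 1.272% = 1.631%; on $300,000,000 that is $4,893,000.

$4,890,000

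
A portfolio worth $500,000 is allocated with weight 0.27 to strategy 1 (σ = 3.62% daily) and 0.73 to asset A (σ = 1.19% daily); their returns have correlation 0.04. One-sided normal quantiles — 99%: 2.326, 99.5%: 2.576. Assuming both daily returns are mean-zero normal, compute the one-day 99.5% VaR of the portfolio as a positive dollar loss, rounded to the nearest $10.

$17,170

σ_p² = 0.27²·3.62² + 0.73²·1.19² + 2·0.04·0.27·0.73·3.62·1.19 = 1.7779 (%²).
σ_p = √1.7779 = 1.333%.
VaR = 2.576 × 1.333% = 3.434%; on $500,000 that is $17,170.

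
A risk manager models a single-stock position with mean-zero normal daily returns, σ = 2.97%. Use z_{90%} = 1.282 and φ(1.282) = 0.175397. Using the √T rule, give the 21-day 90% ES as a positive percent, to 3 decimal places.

23.872%

σ_{21d} = 2.97% × √21 = 13.610%.
ES multiplier = φ(z)/(1−α) = 0.175397/0.1 = 1.754.
ES = 13.610% × 1.754 = 23.872%.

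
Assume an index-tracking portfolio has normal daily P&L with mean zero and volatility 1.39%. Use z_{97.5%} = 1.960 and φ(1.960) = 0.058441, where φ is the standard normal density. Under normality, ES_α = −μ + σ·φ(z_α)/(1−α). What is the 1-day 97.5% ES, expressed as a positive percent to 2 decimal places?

3.25%

Tail multiplier: φ(z)/(1−α) = 0.058441 / 0.025 = 2.338.
ES = 1.39% × 2.338 = 3.250%.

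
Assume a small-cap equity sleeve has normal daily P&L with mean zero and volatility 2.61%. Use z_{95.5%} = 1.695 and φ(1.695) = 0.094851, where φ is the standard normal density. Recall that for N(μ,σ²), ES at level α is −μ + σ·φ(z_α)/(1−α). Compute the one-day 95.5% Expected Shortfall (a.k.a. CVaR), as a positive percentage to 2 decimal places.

Tail multiplier: φ(z)/(1−α) = 0.094851 / 0.045 = 2.108.
ES = 2.61% × 2.108 = 5.502%.

5.50%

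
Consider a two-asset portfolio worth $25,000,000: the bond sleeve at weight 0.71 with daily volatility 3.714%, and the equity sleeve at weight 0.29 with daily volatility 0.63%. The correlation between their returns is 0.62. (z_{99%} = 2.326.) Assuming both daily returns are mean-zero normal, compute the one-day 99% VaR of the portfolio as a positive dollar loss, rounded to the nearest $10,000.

$1,600,000

σ_p² = 0.71²·3.714² + 0.29²·0.63² + 2·0.62·0.71·0.29·3.714·0.63 = 7.5842 (%²).
σ_p = √7.5842 = 2.754%.
VaR = 2.326 × 2.754% = 6.406%; on $25,000,000 that is $1,601,500.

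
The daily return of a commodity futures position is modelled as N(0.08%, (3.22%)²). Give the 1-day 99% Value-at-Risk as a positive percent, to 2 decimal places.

At 99% one-sided, z = 2.326.
VaR = −μ + z·σ = −(0.08%) + 2.326 × 3.22% = 7.410%.

7.41%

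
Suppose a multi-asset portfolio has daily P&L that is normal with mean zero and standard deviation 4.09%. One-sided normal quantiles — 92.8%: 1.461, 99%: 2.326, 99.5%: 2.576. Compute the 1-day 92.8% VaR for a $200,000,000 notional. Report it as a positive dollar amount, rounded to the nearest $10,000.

VaR = z·σ = 1.461 × 4.09% = 5.975%.
On $200,000,000: 0.05975 × $200,000,000 = $11,950,000.

$11,950,000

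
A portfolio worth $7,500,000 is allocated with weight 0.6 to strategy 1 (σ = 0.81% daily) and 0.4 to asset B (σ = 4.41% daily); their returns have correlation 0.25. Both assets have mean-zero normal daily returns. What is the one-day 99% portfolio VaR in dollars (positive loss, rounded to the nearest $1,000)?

σ_p² = 0.6²·0.81² + 0.4²·4.41² + 2·0.25·0.6·0.4·0.81·4.41 = 3.7765 (%²).
σ_p = √3.7765 = 1.943%.
At 99%, z = 2.326.
VaR = 2.326 × 1.943% = 4.519%; on $7,500,000 that is $338,925.

$339,000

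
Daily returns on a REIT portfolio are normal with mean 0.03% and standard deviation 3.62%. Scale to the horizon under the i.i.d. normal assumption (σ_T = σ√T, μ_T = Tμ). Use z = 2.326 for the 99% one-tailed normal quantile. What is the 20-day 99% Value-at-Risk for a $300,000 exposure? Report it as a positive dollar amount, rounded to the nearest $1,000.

σ_{20d} = 3.62% × √20 = 16.189%; μ_{20d} = 20 × 0.03% = 0.600%.
VaR = −(0.600%) + 2.326 × 16.189% = 37.056%.
On $300,000: 0.37056 × $300,000 = $111,168.

$111,000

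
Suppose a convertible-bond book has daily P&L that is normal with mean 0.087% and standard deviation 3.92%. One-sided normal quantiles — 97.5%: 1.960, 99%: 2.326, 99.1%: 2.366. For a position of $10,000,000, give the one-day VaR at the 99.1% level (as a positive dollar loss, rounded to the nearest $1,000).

VaR = −μ + z·σ = −(0.087%) + 2.366 × 3.92% = 9.188%.
On $10,000,000: 0.09188 × $10,000,000 = $918,800.

$919,000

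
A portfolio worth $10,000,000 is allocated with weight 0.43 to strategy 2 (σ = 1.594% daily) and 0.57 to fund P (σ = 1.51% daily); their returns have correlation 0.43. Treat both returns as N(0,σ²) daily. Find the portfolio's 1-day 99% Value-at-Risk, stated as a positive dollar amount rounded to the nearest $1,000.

$305,000

σ_p² = 0.43²·1.594² + 0.57²·1.51² + 2·0.43·0.43·0.57·1.594·1.51 = 1.7180 (%²).
σ_p = √1.7180 = 1.311%.
At 99%, z = 2.326.
VaR = 2.326 × 1.311% = 3.049%; on $10,000,000 that is $304,900.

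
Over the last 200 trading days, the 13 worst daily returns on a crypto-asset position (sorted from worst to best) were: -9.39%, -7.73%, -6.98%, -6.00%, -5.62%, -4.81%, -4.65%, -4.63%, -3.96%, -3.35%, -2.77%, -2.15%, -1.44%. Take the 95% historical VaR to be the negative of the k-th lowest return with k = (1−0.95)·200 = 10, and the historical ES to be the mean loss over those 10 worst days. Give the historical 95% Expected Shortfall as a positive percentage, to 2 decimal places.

The 10 worst returns sum to -57.12%.
ES = −(-57.12%) / 10 = 5.712% ≈ 5.71%.

5.71%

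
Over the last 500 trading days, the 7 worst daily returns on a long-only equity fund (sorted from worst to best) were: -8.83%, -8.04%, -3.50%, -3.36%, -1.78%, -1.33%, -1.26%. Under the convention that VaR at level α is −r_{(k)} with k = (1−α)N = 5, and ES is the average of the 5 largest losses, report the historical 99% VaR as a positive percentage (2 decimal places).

1.78%

k = 5; the 5th lowest return is -1.78%, so VaR = 1.78%.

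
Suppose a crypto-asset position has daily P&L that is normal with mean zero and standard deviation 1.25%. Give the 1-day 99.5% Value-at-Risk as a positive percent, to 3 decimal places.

3.220%

At 99.5% one-sided, z = 2.576.
VaR = z·σ = 2.576 × 1.25% = 3.220%.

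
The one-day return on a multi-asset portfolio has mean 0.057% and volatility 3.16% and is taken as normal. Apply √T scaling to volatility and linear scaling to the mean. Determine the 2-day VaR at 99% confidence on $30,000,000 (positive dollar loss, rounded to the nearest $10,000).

$3,080,000

At 99%, z = 2.326.
σ_{2d} = 3.16% × √2 = 4.469%; μ_{2d} = 2 × 0.057% = 0.114%.
VaR = −(0.114%) + 2.326 × 4.469% = 10.281%.
On $30,000,000: 0.10281 × $30,000,000 = $3,084,300.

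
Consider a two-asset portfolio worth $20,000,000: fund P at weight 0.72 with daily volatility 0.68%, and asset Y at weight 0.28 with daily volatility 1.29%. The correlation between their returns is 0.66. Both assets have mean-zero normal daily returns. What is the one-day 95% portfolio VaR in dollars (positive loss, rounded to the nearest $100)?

$255,600

σ_p² = 0.72²·0.68² + 0.28²·1.29² + 2·0.66·0.72·0.28·0.68·1.29 = 0.6036 (%²).
σ_p = √0.6036 = 0.777%.
At 95%, z = 1.645.
VaR = 1.645 × 0.777% = 1.278%; on $20,000,000 that is $255,600.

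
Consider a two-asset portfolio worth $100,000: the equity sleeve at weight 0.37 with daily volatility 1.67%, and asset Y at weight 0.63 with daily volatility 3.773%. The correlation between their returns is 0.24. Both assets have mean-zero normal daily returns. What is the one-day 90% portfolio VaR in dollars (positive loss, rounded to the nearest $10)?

σ_p² = 0.37²·1.67² + 0.63²·3.773² + 2·0.24·0.37·0.63·1.67·3.773 = 6.7369 (%²).
σ_p = √6.7369 = 2.596%.
At 90%, z = 1.282.
VaR = 1.282 × 2.596% = 3.328%; on $100,000 that is $3,328.

$3,330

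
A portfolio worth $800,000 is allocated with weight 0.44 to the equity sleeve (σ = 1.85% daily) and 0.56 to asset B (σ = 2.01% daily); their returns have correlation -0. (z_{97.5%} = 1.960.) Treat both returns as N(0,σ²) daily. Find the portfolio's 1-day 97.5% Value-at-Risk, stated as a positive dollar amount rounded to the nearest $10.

$21,780

σ_p² = 0.44²·1.85² + 0.56²·2.01² + 2·-0·0.44·0.56·1.85·2.01 = 1.9296 (%²).
σ_p = √1.9296 = 1.389%.
VaR = 1.960 × 1.389% = 2.722%; on $800,000 that is $21,776.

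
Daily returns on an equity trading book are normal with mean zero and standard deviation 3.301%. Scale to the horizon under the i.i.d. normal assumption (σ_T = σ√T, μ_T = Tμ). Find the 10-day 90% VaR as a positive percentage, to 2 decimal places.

13.38%

At 90%, z = 1.282.
σ_{10d} = 3.301% × √10 = 10.439%.
VaR = 1.282 × 10.439% = 13.383%.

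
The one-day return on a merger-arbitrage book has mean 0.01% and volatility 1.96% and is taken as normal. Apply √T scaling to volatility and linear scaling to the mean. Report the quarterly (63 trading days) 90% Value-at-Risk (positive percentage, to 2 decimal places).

At 90%, z = 1.282.
σ_{63d} = 1.96% × √63 = 15.557%; μ_{63d} = 63 × 0.01% = 0.630%.
VaR = −(0.630%) + 1.282 × 15.557% = 19.314%.

19.31%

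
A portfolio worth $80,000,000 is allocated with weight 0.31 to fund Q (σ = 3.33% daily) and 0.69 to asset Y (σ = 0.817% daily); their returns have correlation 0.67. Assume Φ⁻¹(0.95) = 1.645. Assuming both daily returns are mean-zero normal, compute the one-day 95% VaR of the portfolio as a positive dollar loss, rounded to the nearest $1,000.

σ_p² = 0.31²·3.33² + 0.69²·0.817² + 2·0.67·0.31·0.69·3.33·0.817 = 2.1632 (%²).
σ_p = √2.1632 = 1.471%.
VaR = 1.645 × 1.471% = 2.420%; on $80,000,000 that is $1,936,000.

$1,936,000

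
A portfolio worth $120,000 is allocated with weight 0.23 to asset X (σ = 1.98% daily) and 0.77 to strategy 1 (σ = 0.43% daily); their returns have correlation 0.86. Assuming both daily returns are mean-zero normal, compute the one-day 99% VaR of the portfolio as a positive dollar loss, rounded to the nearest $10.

$2,120

σ_p² = 0.23²·1.98² + 0.77²·0.43² + 2·0.86·0.23·0.77·1.98·0.43 = 0.5764 (%²).
σ_p = √0.5764 = 0.759%.
At 99%, z = 2.326.
VaR = 2.326 × 0.759% = 1.765%; on $120,000 that is $2,118.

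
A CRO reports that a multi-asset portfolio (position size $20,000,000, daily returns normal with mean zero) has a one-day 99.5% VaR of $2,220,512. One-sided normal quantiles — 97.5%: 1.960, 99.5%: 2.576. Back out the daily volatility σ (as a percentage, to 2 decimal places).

VaR as a fraction: $2,220,512 / $20,000,000 = 11.103%.
σ = VaR / z = 11.103% / 2.576 = 4.310%.

4.31%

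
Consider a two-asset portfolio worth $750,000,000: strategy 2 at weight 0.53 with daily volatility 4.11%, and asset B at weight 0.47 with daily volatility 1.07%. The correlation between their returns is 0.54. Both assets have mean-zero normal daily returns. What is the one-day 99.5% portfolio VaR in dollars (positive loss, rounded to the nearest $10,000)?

σ_p² = 0.53²·4.11² + 0.47²·1.07² + 2·0.54·0.53·0.47·4.11·1.07 = 6.1810 (%²).
σ_p = √6.1810 = 2.486%.
At 99.5%, z = 2.576.
VaR = 2.576 × 2.486% = 6.404%; on $750,000,000 that is $48,030,000.

$48,030,000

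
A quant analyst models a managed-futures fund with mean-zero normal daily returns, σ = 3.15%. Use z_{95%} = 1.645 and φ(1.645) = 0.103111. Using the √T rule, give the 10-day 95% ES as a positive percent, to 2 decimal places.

σ_{10d} = 3.15% × √10 = 9.961%.
ES multiplier = φ(z)/(1−α) = 0.103111/0.05 = 2.062.
ES = 9.961% × 2.062 = 20.540%.

20.54%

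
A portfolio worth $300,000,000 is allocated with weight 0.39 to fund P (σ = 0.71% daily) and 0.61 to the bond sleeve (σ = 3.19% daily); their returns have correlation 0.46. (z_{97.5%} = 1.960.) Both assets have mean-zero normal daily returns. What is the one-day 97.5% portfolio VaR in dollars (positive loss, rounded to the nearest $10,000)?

σ_p² = 0.39²·0.71² + 0.61²·3.19² + 2·0.46·0.39·0.61·0.71·3.19 = 4.3589 (%²).
σ_p = √4.3589 = 2.088%.
VaR = 1.960 × 2.088% = 4.092%; on $300,000,000 that is $12,276,000.

$12,280,000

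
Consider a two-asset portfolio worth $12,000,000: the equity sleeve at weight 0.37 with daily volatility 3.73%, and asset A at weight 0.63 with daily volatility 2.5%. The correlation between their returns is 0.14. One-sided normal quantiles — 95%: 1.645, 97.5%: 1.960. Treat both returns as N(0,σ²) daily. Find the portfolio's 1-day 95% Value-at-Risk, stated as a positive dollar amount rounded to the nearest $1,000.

$441,000

σ_p² = 0.37²·3.73² + 0.63²·2.5² + 2·0.14·0.37·0.63·3.73·2.5 = 4.9939 (%²).
σ_p = √4.9939 = 2.235%.
VaR = 1.645 × 2.235% = 3.677%; on $12,000,000 that is $441,240.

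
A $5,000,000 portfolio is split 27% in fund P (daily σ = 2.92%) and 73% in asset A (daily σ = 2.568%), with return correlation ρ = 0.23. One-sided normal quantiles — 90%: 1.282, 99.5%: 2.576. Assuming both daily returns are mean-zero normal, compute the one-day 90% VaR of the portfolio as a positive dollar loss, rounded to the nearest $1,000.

σ_p² = 0.27²·2.92² + 0.73²·2.568² + 2·0.23·0.27·0.73·2.92·2.568 = 4.8157 (%²).
σ_p = √4.8157 = 2.194%.
VaR = 1.282 × 2.194% = 2.813%; on $5,000,000 that is $140,650.

$141,000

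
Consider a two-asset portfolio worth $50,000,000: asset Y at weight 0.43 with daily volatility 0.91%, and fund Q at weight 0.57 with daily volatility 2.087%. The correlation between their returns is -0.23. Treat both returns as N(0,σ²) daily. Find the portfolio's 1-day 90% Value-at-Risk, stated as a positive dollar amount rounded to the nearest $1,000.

$746,000

σ_p² = 0.43²·0.91² + 0.57²·2.087² + 2·-0.23·0.43·0.57·0.91·2.087 = 1.3541 (%²).
σ_p = √1.3541 = 1.164%.
At 90%, z = 1.282.
VaR = 1.282 × 1.164% = 1.492%; on $50,000,000 that is $746,000.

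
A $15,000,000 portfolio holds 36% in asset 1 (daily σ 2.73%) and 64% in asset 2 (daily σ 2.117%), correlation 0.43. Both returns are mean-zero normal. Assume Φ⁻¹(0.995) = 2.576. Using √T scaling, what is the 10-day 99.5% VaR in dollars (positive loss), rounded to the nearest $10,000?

σ_p = √(0.36²·2.73² + 0.64²·2.117² + 2·0.43·0.36·0.64·2.73·2.117) = 1.987%.
σ_{10d} = 1.987% × √10 = 6.283%.
VaR = 2.576 × 6.283% = 16.185%; on $15,000,000 that is $2,427,750.

$2,430,000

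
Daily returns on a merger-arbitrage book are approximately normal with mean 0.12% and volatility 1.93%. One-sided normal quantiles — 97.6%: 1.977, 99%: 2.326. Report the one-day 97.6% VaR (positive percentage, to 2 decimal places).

VaR = −μ + z·σ = −(0.12%) + 1.977 × 1.93% = 3.696%.

3.70%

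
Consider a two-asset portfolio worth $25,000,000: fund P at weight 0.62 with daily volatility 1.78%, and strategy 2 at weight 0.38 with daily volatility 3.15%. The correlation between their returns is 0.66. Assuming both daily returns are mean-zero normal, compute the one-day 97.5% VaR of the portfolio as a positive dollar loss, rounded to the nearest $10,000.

$1,030,000

σ_p² = 0.62²·1.78² + 0.38²·3.15² + 2·0.66·0.62·0.38·1.78·3.15 = 4.3945 (%²).
σ_p = √4.3945 = 2.096%.
At 97.5%, z = 1.960.
VaR = 1.960 × 2.096% = 4.108%; on $25,000,000 that is $1,027,000.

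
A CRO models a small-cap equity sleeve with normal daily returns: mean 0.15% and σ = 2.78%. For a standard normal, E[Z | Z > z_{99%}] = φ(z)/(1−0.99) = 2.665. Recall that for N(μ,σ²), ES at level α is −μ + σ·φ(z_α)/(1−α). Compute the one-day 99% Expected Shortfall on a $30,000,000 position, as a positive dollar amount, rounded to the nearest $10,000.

$2,180,000

ES = −(0.15%) + 2.78% × 2.665 = 7.259%.
On $30,000,000: 0.07259 × $30,000,000 = $2,177,700.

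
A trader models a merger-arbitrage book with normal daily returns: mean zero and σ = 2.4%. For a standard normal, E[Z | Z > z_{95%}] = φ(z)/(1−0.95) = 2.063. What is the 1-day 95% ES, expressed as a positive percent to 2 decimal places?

4.95%

ES = 2.4% × 2.063 = 4.951%.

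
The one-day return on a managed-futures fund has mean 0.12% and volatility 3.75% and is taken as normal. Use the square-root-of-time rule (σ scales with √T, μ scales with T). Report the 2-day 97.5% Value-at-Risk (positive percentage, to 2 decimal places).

10.15%

At 97.5%, z = 1.960.
σ_{2d} = 3.75% × √2 = 5.303%; μ_{2d} = 2 × 0.12% = 0.240%.
VaR = −(0.240%) + 1.960 × 5.303% = 10.154%.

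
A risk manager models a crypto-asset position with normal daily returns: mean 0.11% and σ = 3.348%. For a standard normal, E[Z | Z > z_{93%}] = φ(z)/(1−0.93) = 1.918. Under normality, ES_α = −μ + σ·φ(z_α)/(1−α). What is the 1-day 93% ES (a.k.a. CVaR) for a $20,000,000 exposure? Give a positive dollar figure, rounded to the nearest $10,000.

ES = −(0.11%) + 3.348% × 1.918 = 6.311%.
On $20,000,000: 0.06311 × $20,000,000 = $1,262,200.

$1,260,000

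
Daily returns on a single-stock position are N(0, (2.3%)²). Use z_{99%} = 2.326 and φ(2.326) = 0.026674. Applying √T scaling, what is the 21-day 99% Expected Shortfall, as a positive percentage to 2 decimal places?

28.11%

σ_{21d} = 2.3% × √21 = 10.540%.
ES multiplier = φ(z)/(1−α) = 0.026674/0.01 = 2.667.
ES = 10.540% × 2.667 = 28.110%.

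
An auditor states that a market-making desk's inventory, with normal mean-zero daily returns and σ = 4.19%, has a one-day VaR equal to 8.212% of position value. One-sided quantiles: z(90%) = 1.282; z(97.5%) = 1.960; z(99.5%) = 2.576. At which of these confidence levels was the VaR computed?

97.5%

Implied z = VaR/σ = 8.212 / 4.19 = 1.960.
This matches z(97.5%) = 1.960.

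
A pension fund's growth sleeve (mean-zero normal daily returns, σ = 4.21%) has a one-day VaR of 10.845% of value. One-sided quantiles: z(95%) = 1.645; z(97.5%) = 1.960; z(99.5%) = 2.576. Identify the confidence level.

Implied z = VaR/σ = 10.845 / 4.21 = 2.576.
This matches z(99.5%) = 2.576.

99.5%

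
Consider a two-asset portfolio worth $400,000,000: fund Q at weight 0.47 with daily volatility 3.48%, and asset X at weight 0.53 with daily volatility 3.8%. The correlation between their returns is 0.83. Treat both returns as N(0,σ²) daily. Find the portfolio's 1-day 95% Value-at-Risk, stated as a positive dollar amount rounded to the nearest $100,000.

$23,000,000

σ_p² = 0.47²·3.48² + 0.53²·3.8² + 2·0.83·0.47·0.53·3.48·3.8 = 12.1996 (%²).
σ_p = √12.1996 = 3.493%.
At 95%, z = 1.645.
VaR = 1.645 × 3.493% = 5.746%; on $400,000,000 that is $22,984,000.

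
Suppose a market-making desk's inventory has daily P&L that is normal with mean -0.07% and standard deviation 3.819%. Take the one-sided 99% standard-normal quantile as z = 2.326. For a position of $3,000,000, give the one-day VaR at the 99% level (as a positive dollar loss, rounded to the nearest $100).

VaR = −μ + z·σ = −(-0.07%) + 2.326 × 3.819% = 8.953%.
On $3,000,000: 0.08953 × $3,000,000 = $268,590.

$268,600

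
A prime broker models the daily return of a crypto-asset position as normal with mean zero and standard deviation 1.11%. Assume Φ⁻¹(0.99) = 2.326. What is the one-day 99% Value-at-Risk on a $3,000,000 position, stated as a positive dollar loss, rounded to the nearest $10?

VaR = z·σ = 2.326 × 1.11% = 2.582%.
On $3,000,000: 0.02582 × $3,000,000 = $77,460.

$77,460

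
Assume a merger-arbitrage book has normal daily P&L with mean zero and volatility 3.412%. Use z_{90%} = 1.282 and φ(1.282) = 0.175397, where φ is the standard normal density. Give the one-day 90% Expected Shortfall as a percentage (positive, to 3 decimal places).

Tail multiplier: φ(z)/(1−α) = 0.175397 / 0.1 = 1.754.
ES = 3.412% × 1.754 = 5.985%.

5.985%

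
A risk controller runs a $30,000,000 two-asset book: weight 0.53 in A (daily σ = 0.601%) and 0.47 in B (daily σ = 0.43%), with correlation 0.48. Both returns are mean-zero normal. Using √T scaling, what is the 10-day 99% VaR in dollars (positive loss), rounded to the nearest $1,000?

$997,000

σ_p = √(0.53²·0.601² + 0.47²·0.43² + 2·0.48·0.53·0.47·0.601·0.43) = 0.452%.
σ_{10d} = 0.452% × √10 = 1.429%.
z(99%) = 2.326.
VaR = 2.326 × 1.429% = 3.324%; on $30,000,000 that is $997,200.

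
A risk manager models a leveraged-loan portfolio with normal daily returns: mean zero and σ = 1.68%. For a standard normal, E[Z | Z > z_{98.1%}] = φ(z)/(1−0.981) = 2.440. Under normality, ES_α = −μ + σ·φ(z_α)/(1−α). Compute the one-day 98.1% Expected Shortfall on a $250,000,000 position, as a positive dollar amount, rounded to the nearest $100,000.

$10,200,000

ES = 1.68% × 2.440 = 4.099%.
On $250,000,000: 0.04099 × $250,000,000 = $10,247,500.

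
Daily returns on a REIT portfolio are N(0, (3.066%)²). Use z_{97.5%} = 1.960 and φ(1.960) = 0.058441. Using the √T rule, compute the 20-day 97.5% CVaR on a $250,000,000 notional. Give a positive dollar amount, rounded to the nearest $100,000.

$80,100,000

σ_{20d} = 3.066% × √20 = 13.712%.
ES multiplier = φ(z)/(1−α) = 0.058441/0.025 = 2.338.
ES = 13.712% × 2.338 = 32.059%; on $250,000,000: $80,147,500.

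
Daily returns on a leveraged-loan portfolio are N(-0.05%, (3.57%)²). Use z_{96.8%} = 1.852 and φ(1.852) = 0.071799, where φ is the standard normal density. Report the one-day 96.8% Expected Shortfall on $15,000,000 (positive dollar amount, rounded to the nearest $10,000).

Tail multiplier: φ(z)/(1−α) = 0.071799 / 0.032 = 2.244.
ES = −(-0.05%) + 3.57% × 2.244 = 8.061%.
On $15,000,000: 0.08061 × $15,000,000 = $1,209,150.

$1,210,000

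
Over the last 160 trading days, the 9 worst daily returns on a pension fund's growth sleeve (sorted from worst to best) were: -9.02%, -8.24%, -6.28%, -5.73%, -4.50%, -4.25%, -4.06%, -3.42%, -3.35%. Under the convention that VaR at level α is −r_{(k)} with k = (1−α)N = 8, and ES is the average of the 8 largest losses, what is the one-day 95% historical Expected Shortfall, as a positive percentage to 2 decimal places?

5.69%

The 8 worst returns sum to -45.50%.
ES = −(-45.50%) / 8 = 5.6875% ≈ 5.69%.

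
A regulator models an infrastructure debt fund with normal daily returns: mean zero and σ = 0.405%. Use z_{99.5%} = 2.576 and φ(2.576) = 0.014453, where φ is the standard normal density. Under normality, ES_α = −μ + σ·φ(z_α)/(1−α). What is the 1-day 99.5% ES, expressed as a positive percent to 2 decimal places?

1.17%

Tail multiplier: φ(z)/(1−α) = 0.014453 / 0.005 = 2.891.
ES = 0.405% × 2.891 = 1.171%.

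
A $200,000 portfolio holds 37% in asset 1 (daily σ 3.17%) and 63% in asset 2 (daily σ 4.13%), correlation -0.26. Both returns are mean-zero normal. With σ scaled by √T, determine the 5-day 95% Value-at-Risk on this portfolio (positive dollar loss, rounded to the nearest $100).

$18,800

σ_p = √(0.37²·3.17² + 0.63²·4.13² + 2·-0.26·0.37·0.63·3.17·4.13) = 2.561%.
σ_{5d} = 2.561% × √5 = 5.727%.
z(95%) = 1.645.
VaR = 1.645 × 5.727% = 9.421%; on $200,000 that is $18,842.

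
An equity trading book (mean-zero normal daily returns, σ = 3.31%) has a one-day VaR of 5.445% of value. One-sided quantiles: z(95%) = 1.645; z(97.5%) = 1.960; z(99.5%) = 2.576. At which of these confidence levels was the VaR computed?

95%

Implied z = VaR/σ = 5.445 / 3.31 = 1.645.
This matches z(95%) = 1.645.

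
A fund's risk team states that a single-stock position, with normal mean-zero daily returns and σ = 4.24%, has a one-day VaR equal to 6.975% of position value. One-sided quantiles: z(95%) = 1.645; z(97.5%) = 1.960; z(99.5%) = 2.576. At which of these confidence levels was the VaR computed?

95%

Implied z = VaR/σ = 6.975 / 4.24 = 1.645.
This matches z(95%) = 1.645.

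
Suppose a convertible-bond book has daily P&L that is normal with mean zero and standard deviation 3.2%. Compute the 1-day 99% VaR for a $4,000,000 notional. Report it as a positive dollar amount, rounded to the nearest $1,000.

At 99% one-sided, z = 2.326.
VaR = z·σ = 2.326 × 3.2% = 7.443%.
On $4,000,000: 0.07443 × $4,000,000 = $297,720.

$298,000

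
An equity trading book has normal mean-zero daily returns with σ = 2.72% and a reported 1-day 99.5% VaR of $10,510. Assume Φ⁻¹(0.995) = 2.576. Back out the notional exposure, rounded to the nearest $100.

$150,000

VaR as a fraction of value: z·σ = 2.576 × 2.72% = 7.00672%.
Position = $10,510 / 0.0700672 = $149,999.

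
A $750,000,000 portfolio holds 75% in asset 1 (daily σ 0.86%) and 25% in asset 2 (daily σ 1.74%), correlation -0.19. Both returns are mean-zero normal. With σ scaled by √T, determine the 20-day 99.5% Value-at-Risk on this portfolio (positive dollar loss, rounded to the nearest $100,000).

σ_p = √(0.75²·0.86² + 0.25²·1.74² + 2·-0.19·0.75·0.25·0.86·1.74) = 0.706%.
σ_{20d} = 0.706% × √20 = 3.157%.
z(99.5%) = 2.576.
VaR = 2.576 × 3.157% = 8.132%; on $750,000,000 that is $60,990,000.

$61,000,000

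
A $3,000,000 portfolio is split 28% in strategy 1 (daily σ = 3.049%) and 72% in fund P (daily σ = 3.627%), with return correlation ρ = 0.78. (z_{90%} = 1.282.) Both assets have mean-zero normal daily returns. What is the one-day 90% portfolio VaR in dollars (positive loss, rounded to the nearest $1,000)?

$128,000

σ_p² = 0.28²·3.049² + 0.72²·3.627² + 2·0.78·0.28·0.72·3.049·3.627 = 11.0264 (%²).
σ_p = √11.0264 = 3.321%.
VaR = 1.282 × 3.321% = 4.258%; on $3,000,000 that is $127,740.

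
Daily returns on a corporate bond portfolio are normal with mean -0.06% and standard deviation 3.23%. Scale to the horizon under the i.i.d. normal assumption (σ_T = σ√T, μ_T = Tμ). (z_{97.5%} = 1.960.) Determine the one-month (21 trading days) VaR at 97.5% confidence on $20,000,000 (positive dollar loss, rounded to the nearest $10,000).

$6,050,000

σ_{21d} = 3.23% × √21 = 14.802%; μ_{21d} = 21 × -0.06% = -1.260%.
VaR = −(-1.260%) + 1.960 × 14.802% = 30.272%.
On $20,000,000: 0.30272 × $20,000,000 = $6,054,400.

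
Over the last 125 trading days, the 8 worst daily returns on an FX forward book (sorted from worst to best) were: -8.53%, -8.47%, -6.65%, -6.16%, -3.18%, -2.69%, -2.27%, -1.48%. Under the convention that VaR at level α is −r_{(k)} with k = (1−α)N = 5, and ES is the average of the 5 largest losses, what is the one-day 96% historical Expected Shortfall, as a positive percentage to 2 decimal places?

6.60%

The 5 worst returns sum to -32.99%.
ES = −(-32.99%) / 5 = 6.598% ≈ 6.60%.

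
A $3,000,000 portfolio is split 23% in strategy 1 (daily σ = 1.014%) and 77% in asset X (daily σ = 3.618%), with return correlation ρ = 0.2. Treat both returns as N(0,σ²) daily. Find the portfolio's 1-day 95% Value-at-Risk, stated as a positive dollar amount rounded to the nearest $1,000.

σ_p² = 0.23²·1.014² + 0.77²·3.618² + 2·0.2·0.23·0.77·1.014·3.618 = 8.0753 (%²).
σ_p = √8.0753 = 2.842%.
At 95%, z = 1.645.
VaR = 1.645 × 2.842% = 4.675%; on $3,000,000 that is $140,250.

$140,000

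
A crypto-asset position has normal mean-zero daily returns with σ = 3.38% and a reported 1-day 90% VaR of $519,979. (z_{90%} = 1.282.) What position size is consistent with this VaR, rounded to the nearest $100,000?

$12,000,000

VaR as a fraction of value: z·σ = 1.282 × 3.38% = 4.33316%.
Position = $519,979 / 0.0433316 = $11,999,995.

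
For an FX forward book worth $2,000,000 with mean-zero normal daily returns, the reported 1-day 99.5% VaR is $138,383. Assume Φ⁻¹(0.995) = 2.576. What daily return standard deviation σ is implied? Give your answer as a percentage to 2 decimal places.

2.69%

VaR as a fraction: $138,383 / $2,000,000 = 6.919%.
σ = VaR / z = 6.919% / 2.576 = 2.686%.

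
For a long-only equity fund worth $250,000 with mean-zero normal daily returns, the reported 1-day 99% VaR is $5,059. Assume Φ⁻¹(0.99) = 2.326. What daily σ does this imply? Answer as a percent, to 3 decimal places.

0.870%

VaR as a fraction: $5,059 / $250,000 = 2.024%.
σ = VaR / z = 2.024% / 2.326 = 0.870%.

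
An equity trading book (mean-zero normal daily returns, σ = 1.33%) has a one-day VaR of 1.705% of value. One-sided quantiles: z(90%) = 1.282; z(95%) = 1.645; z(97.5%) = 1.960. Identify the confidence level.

Implied z = VaR/σ = 1.705 / 1.33 = 1.282.
This matches z(90%) = 1.282.

90%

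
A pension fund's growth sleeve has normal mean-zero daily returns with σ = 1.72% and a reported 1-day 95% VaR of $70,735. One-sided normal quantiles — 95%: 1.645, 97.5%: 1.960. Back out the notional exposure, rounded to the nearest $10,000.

VaR as a fraction of value: z·σ = 1.645 × 1.72% = 2.8294%.
Position = $70,735 / 0.028294 = $2,500,000.

$2,500,000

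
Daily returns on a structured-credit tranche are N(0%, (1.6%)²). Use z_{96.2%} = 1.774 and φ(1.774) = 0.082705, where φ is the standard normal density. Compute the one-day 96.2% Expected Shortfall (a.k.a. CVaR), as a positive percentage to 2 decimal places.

3.48%

Tail multiplier: φ(z)/(1−α) = 0.082705 / 0.038 = 2.176.
ES = 1.6% × 2.176 = 3.482%.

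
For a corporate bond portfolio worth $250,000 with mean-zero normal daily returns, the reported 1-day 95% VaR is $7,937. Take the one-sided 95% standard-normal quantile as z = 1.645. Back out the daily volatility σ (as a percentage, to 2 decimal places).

VaR as a fraction: $7,937 / $250,000 = 3.175%.
σ = VaR / z = 3.175% / 1.645 = 1.930%.

1.93%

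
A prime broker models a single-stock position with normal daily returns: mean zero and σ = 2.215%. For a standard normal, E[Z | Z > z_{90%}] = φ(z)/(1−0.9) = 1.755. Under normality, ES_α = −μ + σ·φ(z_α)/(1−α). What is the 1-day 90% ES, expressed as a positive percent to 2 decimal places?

ES = 2.215% × 1.755 = 3.887%.

3.89%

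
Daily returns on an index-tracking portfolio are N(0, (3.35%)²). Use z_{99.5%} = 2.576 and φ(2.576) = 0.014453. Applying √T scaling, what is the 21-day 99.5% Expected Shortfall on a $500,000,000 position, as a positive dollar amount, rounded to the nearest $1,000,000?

$222,000,000

σ_{21d} = 3.35% × √21 = 15.352%.
ES multiplier = φ(z)/(1−α) = 0.014453/0.005 = 2.891.
ES = 15.352% × 2.891 = 44.383%; on $500,000,000: $221,915,000.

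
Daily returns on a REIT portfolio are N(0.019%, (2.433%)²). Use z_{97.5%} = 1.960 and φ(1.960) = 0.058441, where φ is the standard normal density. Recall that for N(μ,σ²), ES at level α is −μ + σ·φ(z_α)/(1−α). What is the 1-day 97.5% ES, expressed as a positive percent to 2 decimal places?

Tail multiplier: φ(z)/(1−α) = 0.058441 / 0.025 = 2.338.
ES = −(0.019%) + 2.433% × 2.338 = 5.669%.

5.67%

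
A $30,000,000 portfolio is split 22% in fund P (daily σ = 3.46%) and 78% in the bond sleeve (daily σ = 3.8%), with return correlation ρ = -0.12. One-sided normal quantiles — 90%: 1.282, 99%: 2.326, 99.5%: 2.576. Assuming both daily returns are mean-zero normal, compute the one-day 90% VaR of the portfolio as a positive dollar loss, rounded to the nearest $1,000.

σ_p² = 0.22²·3.46² + 0.78²·3.8² + 2·-0.12·0.22·0.78·3.46·3.8 = 8.8232 (%²).
σ_p = √8.8232 = 2.970%.
VaR = 1.282 × 2.970% = 3.808%; on $30,000,000 that is $1,142,400.

$1,142,000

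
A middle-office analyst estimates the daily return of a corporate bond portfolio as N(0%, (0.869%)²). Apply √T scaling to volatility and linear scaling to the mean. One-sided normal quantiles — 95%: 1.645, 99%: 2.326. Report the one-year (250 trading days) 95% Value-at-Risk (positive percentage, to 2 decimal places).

22.60%

σ_{250d} = 0.869% × √250 = 13.740%.
VaR = 1.645 × 13.740% = 22.602%.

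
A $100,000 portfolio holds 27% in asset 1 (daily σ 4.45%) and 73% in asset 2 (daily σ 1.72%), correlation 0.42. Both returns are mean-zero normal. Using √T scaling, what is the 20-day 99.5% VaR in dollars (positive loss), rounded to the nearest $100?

$23,900

σ_p = √(0.27²·4.45² + 0.73²·1.72² + 2·0.42·0.27·0.73·4.45·1.72) = 2.071%.
σ_{20d} = 2.071% × √20 = 9.262%.
z(99.5%) = 2.576.
VaR = 2.576 × 9.262% = 23.859%; on $100,000 that is $23,859.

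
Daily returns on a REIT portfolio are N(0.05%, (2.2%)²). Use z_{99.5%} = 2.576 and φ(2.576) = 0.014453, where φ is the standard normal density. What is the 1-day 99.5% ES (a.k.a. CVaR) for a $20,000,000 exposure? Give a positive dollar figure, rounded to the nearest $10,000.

$1,260,000

Tail multiplier: φ(z)/(1−α) = 0.014453 / 0.005 = 2.891.
ES = −(0.05%) + 2.2% × 2.891 = 6.310%.
On $20,000,000: 0.06310 × $20,000,000 = $1,262,000.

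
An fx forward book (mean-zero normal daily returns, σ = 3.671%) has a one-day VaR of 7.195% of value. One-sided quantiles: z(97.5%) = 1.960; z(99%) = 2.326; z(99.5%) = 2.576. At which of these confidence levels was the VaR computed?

Implied z = VaR/σ = 7.195 / 3.671 = 1.960.
This matches z(97.5%) = 1.960.

97.5%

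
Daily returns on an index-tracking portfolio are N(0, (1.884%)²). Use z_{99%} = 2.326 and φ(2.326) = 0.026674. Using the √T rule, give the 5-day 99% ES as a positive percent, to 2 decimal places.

11.24%

σ_{5d} = 1.884% × √5 = 4.213%.
ES multiplier = φ(z)/(1−α) = 0.026674/0.01 = 2.667.
ES = 4.213% × 2.667 = 11.236%.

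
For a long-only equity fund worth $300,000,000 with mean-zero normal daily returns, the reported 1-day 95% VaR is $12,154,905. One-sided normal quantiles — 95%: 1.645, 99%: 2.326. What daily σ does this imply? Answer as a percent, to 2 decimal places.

2.46%

VaR as a fraction: $12,154,905 / $300,000,000 = 4.052%.
σ = VaR / z = 4.052% / 1.645 = 2.463%.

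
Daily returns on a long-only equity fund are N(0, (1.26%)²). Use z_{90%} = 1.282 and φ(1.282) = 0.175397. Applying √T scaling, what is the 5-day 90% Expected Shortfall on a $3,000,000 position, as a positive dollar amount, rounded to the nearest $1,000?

σ_{5d} = 1.26% × √5 = 2.817%.
ES multiplier = φ(z)/(1−α) = 0.175397/0.1 = 1.754.
ES = 2.817% × 1.754 = 4.941%; on $3,000,000: $148,230.

$148,000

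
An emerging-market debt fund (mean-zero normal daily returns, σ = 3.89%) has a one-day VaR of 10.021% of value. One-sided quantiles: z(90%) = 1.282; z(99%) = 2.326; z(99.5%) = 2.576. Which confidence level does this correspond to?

99.5%

Implied z = VaR/σ = 10.021 / 3.89 = 2.576.
This matches z(99.5%) = 2.576.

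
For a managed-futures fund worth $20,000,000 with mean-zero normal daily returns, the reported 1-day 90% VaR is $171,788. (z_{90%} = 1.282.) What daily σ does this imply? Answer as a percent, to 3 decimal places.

0.670%

VaR as a fraction: $171,788 / $20,000,000 = 0.859%.
σ = VaR / z = 0.859% / 1.282 = 0.670%.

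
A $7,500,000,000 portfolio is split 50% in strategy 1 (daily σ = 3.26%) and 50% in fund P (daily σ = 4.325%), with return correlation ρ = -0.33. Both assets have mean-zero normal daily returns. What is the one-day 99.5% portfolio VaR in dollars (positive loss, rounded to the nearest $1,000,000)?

σ_p² = 0.5²·3.26² + 0.5²·4.325² + 2·-0.33·0.5·0.5·3.26·4.325 = 5.0069 (%²).
σ_p = √5.0069 = 2.238%.
At 99.5%, z = 2.576.
VaR = 2.576 × 2.238% = 5.765%; on $7,500,000,000 that is $432,375,000.

$432,000,000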